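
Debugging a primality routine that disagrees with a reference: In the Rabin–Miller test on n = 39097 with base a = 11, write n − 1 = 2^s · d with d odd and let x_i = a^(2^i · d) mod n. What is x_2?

1

n − 1 = 39096 = 2^3 · 4887, so s = 3 and d = 4887.
x_0 = 11^4887 mod 39097 = 39096.
x_1 = 39096^2 mod 39097 = 1.
x_2 = 1^2 mod 39097 = 1.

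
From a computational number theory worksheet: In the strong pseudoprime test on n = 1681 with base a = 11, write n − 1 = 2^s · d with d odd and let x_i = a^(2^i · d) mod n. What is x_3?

n − 1 = 1680 = 2^4 · 105, so s = 4 and d = 105.
By repeated squaring, 11^105 ≡ 1391 (mod 1681).
x_0 = 1391.
x_1 = 1391^2 mod 1681 = 50.
x_2 = 50^2 mod 1681 = 819.
x_3 = 819^2 mod 1681 = 42.

42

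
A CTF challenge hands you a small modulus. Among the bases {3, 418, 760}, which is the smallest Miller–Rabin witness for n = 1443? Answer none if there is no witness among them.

3

n − 1 = 1442 = 2^1 · 721, so s = 1 and d = 721.
Base 3: x_0 = 3^721 mod 1443 = 3. x_0 ∉ {1, 1442} and s = 1, so 3 is a Miller–Rabin witness and 1443 is composite.
Base 418: x_0 = 418^721 mod 1443 = 418. x_0 ∉ {1, 1442} and s = 1, so 418 is a Miller–Rabin witness and 1443 is composite.
Base 760: x_0 = 760^721 mod 1443 = 760. x_0 ∉ {1, 1442} and s = 1, so 760 is a Miller–Rabin witness and 1443 is composite.
The smallest witness among the given bases is 3.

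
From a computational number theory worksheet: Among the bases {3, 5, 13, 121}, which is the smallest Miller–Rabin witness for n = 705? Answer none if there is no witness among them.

n − 1 = 704 = 2^6 · 11, so s = 6 and d = 11.
Base 3: x_0 = 3^11 mod 705 = 192. x_0 is neither 1 nor 704, so continue squaring. x_1 = 192^2 mod 705 = 204. x_2 = 204^2 mod 705 = 21. x_3 = 21^2 mod 705 = 441. x_4 = 441^2 mod 705 = 606. x_5 = 606^2 mod 705 = 636. Reached i = s−1 = 5 without hitting −1: 3 is a Miller–Rabin witness and 705 is composite.
Base 5: x_0 = 5^11 mod 705 = 530. x_0 is neither 1 nor 704, so continue squaring. x_1 = 530^2 mod 705 = 310. x_2 = 310^2 mod 705 = 220. x_3 = 220^2 mod 705 = 460. x_4 = 460^2 mod 705 = 100. x_5 = 100^2 mod 705 = 130. Reached i = s−1 = 5 without hitting −1: 5 is a Miller–Rabin witness and 705 is composite.
Base 13: x_0 = 13^11 mod 705 = 637. x_0 is neither 1 nor 704, so continue squaring. x_1 = 637^2 mod 705 = 394. x_2 = 394^2 mod 705 = 136. x_3 = 136^2 mod 705 = 166. x_4 = 166^2 mod 705 = 61. x_5 = 61^2 mod 705 = 196. Reached i = s−1 = 5 without hitting −1: 13 is a Miller–Rabin witness and 705 is composite.
Base 121: x_0 = 121^11 mod 705 = 346. x_0 is neither 1 nor 704, so continue squaring. x_1 = 346^2 mod 705 = 571. x_2 = 571^2 mod 705 = 331. x_3 = 331^2 mod 705 = 286. x_4 = 286^2 mod 705 = 16. x_5 = 16^2 mod 705 = 256. Reached i = s−1 = 5 without hitting −1: 121 is a Miller–Rabin witness and 705 is composite.
The smallest witness among the given bases is 3.

3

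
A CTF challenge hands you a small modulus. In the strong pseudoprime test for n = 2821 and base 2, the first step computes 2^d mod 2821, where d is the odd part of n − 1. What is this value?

n − 1 = 2820 = 2^2 · 705, so s = 2 and d = 705.
Repeated squaring mod 2821: 2^1 ≡ 2, 2^2 ≡ 4, 2^4 ≡ 16, 2^8 ≡ 256, 2^16 ≡ 653, 2^32 ≡ 438, 2^64 ≡ 16, 2^128 ≡ 256, 2^256 ≡ 653, 2^512 ≡ 438.
705 = 512 + 128 + 64 + 1, so 2^705 ≡ 438·256·16·2 ≡ 2605 (mod 2821).

2605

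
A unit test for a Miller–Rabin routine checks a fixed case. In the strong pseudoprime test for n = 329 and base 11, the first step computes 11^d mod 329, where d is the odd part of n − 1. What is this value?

107

n − 1 = 328 = 2^3 · 41, so s = 3 and d = 41.
11^41 mod 329 = 107.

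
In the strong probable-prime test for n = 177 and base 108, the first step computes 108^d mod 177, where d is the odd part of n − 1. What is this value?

45

n − 1 = 176 = 2^4 · 11, so s = 4 and d = 11.
Repeated squaring mod 177: 108^1 ≡ 108, 108^2 ≡ 159, 108^4 ≡ 147, 108^8 ≡ 15.
11 = 8 + 2 + 1, so 108^11 ≡ 15·159·108 ≡ 45 (mod 177).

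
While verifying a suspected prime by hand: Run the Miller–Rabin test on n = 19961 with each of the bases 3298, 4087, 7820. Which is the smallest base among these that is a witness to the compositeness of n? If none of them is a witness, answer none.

none

n − 1 = 19960 = 2^3 · 2495, so s = 3 and d = 2495.
Base 3298: x_0 = 3298^2495 mod 19961 = 19960. x_0 = 19960 ≡ −1, so 3298 is not a witness.
Base 4087: x_0 = 4087^2495 mod 19961 = 19960. x_0 = 19960 ≡ −1, so 4087 is not a witness.
Base 7820: x_0 = 7820^2495 mod 19961 = 8412. x_0 is neither 1 nor 19960, so continue squaring. x_1 = 8412^2 mod 19961 = 19960. x_1 ≡ −1, so 7820 is not a witness.
No listed base is a witness for 19961.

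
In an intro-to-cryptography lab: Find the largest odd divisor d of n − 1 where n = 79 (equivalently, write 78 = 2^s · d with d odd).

39

Halving: 78 → 39; 39 is odd.
So 78 = 2^1 · 39.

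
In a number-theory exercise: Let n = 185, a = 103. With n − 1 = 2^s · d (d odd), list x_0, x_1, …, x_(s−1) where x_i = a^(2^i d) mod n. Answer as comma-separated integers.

n − 1 = 184 = 2^3 · 23, so s = 3 and d = 23.
x_0 = 103^23 mod 185 = 97.
x_1 = 97^2 mod 185 = 159.
x_2 = 159^2 mod 185 = 121.

97, 159, 121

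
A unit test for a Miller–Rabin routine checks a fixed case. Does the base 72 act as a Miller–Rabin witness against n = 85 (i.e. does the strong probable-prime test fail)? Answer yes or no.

no

n − 1 = 84 = 2^2 · 21, so s = 2 and d = 21.
Repeated squaring mod 85: 72^1 ≡ 72, 72^2 ≡ 84, 72^4 ≡ 1, 72^8 ≡ 1, 72^16 ≡ 1.
21 = 16 + 4 + 1, so 72^21 ≡ 1·1·72 ≡ 72 (mod 85).
x_0 = 72^21 mod 85 = 72.
x_0 is neither 1 nor 84, so continue squaring.
x_1 = 72^2 mod 85 = 84.
x_1 ≡ −1, so 72 is not a witness.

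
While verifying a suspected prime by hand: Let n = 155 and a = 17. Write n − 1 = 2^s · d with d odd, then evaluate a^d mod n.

n − 1 = 154 = 2^1 · 77, so s = 1 and d = 77.
By repeated squaring, 17^77 ≡ 52 (mod 155).

52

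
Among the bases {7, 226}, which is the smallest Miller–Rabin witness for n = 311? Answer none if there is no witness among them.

n − 1 = 310 = 2^1 · 155, so s = 1 and d = 155.
Base 7: x_0 = 7^155 mod 311 = 1. x_0 = 1, so 7 is not a witness.
Base 226: x_0 = 226^155 mod 311 = 1. x_0 = 1, so 226 is not a witness.
No listed base is a witness for 311.

none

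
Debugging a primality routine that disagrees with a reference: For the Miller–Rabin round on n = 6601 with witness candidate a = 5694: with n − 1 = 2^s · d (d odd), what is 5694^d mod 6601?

n − 1 = 6600 = 2^3 · 825, so s = 3 and d = 825.
5694^825 mod 6601 = 3681.

3681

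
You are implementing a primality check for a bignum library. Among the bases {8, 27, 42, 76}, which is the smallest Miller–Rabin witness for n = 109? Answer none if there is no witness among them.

none

n − 1 = 108 = 2^2 · 27, so s = 2 and d = 27.
Base 8: x_0 = 8^27 mod 109 = 76. x_0 is neither 1 nor 108, so continue squaring. x_1 = 76^2 mod 109 = 108. x_1 ≡ −1, so 8 is not a witness.
Base 27: x_0 = 27^27 mod 109 = 1. x_0 = 1, so 27 is not a witness.
Base 42: x_0 = 42^27 mod 109 = 33. x_0 is neither 1 nor 108, so continue squaring. x_1 = 33^2 mod 109 = 108. x_1 ≡ −1, so 42 is not a witness.
Base 76: x_0 = 76^27 mod 109 = 33. x_0 is neither 1 nor 108, so continue squaring. x_1 = 33^2 mod 109 = 108. x_1 ≡ −1, so 76 is not a witness.
No listed base is a witness for 109.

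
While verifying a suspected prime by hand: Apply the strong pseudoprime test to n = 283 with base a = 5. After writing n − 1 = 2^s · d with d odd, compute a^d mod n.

n − 1 = 282 = 2^1 · 141, so s = 1 and d = 141.
Repeated squaring mod 283: 5^1 ≡ 5, 5^2 ≡ 25, 5^4 ≡ 59, 5^8 ≡ 85, 5^16 ≡ 150, 5^32 ≡ 143, 5^64 ≡ 73, 5^128 ≡ 235.
141 = 128 + 8 + 4 + 1, so 5^141 ≡ 235·85·59·5 ≡ 282 (mod 283).

282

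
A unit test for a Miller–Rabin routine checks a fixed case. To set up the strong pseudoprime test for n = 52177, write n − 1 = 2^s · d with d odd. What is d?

3261

Halving: 52176 → 26088 → 13044 → 6522 → 3261; 3261 is odd.
So 52176 = 2^4 · 3261.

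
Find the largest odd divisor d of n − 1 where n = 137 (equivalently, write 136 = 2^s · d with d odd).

17

Halving: 136 → 68 → 34 → 17; 17 is odd.
So 136 = 2^3 · 17.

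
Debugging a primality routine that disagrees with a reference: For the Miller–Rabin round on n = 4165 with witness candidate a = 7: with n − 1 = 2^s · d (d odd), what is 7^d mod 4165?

n − 1 = 4164 = 2^2 · 1041, so s = 2 and d = 1041.
Repeated squaring mod 4165: 7^1 ≡ 7, 7^2 ≡ 49, 7^4 ≡ 2401, 7^8 ≡ 441, 7^16 ≡ 2891, 7^32 ≡ 2891, 7^64 ≡ 2891, 7^128 ≡ 2891, 7^256 ≡ 2891, 7^512 ≡ 2891, 7^1024 ≡ 2891.
1041 = 1024 + 16 + 1, so 7^1041 ≡ 2891·2891·7 ≡ 3577 (mod 4165).

3577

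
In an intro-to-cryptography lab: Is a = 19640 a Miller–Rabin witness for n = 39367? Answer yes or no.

no

n − 1 = 39366 = 2^1 · 19683, so s = 1 and d = 19683.
x_0 = 19640^19683 mod 39367 = 39366.
x_0 = 39366 ≡ −1, so 19640 is not a witness.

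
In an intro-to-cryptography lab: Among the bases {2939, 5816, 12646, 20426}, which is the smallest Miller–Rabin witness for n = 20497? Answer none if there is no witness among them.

n − 1 = 20496 = 2^4 · 1281, so s = 4 and d = 1281.
Base 2939: x_0 = 2939^1281 mod 20497 = 16453. x_0 is neither 1 nor 20496, so continue squaring. x_1 = 16453^2 mod 20497 = 17827. x_2 = 17827^2 mod 20497 = 16441. x_3 = 16441^2 mod 20497 = 12542. Reached i = s−1 = 3 without hitting −1: 2939 is a Miller–Rabin witness and 20497 is composite.
Base 5816: x_0 = 5816^1281 mod 20497 = 9709. x_0 is neither 1 nor 20496, so continue squaring. x_1 = 9709^2 mod 20497 = 19475. x_2 = 19475^2 mod 20497 = 19634. x_3 = 19634^2 mod 20497 = 6877. Reached i = s−1 = 3 without hitting −1: 5816 is a Miller–Rabin witness and 20497 is composite.
Base 12646: x_0 = 12646^1281 mod 20497 = 10131. x_0 is neither 1 nor 20496, so continue squaring. x_1 = 10131^2 mod 20497 = 8682. x_2 = 8682^2 mod 20497 = 9655. x_3 = 9655^2 mod 20497 = 19166. Reached i = s−1 = 3 without hitting −1: 12646 is a Miller–Rabin witness and 20497 is composite.
Base 20426: x_0 = 20426^1281 mod 20497 = 5346. x_0 is neither 1 nor 20496, so continue squaring. x_1 = 5346^2 mod 20497 = 6898. x_2 = 6898^2 mod 20497 = 8867. x_3 = 8867^2 mod 20497 = 17694. Reached i = s−1 = 3 without hitting −1: 20426 is a Miller–Rabin witness and 20497 is composite.
The smallest witness among the given bases is 2939.

2939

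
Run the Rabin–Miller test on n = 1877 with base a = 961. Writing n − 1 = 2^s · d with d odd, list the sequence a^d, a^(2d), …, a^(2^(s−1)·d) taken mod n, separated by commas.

1876, 1

n − 1 = 1876 = 2^2 · 469, so s = 2 and d = 469.
x_0 = 961^469 mod 1877 = 1876.
x_1 = 1876^2 mod 1877 = 1.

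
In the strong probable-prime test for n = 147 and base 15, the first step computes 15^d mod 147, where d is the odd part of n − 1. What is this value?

141

n − 1 = 146 = 2^1 · 73, so s = 1 and d = 73.
Repeated squaring mod 147: 15^1 ≡ 15, 15^2 ≡ 78, 15^4 ≡ 57, 15^8 ≡ 15, 15^16 ≡ 78, 15^32 ≡ 57, 15^64 ≡ 15.
73 = 64 + 8 + 1, so 15^73 ≡ 15·15·15 ≡ 141 (mod 147).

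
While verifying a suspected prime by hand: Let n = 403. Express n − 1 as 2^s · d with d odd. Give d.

201

Halving: 402 → 201; 201 is odd.
So 402 = 2^1 · 201.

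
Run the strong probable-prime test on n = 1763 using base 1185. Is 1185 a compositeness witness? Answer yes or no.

n − 1 = 1762 = 2^1 · 881, so s = 1 and d = 881.
x_0 = 1185^881 mod 1763 = 611.
x_0 ∉ {1, 1762} and s = 1, so 1185 is a Miller–Rabin witness and 1763 is composite.

yes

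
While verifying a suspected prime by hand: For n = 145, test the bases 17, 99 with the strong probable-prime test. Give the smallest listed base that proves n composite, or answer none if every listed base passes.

n − 1 = 144 = 2^4 · 9, so s = 4 and d = 9.
Base 17: x_0 = 17^9 mod 145 = 17. x_0 is neither 1 nor 144, so continue squaring. x_1 = 17^2 mod 145 = 144. x_1 ≡ −1, so 17 is not a witness.
Base 99: x_0 = 99^9 mod 145 = 99. x_0 is neither 1 nor 144, so continue squaring. x_1 = 99^2 mod 145 = 86. x_2 = 86^2 mod 145 = 1. x_2 = 1 but x_1 ≠ ±1, a nontrivial square root of 1 — 99 is a witness and 145 is composite.
The smallest witness among the given bases is 99.

99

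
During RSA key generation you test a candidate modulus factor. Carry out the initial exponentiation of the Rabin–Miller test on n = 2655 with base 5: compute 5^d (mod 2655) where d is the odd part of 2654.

n − 1 = 2654 = 2^1 · 1327, so s = 1 and d = 1327.
5^1327 mod 2655 = 1580.

1580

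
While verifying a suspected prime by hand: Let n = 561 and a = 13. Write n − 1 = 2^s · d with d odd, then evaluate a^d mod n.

n − 1 = 560 = 2^4 · 35, so s = 4 and d = 35.
13^35 mod 561 = 208.

208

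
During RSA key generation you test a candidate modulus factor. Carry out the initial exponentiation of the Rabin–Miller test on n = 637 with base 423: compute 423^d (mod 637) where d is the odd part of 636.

n − 1 = 636 = 2^2 · 159, so s = 2 and d = 159.
By repeated squaring, 423^159 ≡ 538 (mod 637).

538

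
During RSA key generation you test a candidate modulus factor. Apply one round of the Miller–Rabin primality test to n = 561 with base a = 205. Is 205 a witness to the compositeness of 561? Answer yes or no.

n − 1 = 560 = 2^4 · 35, so s = 4 and d = 35.
x_0 = 205^35 mod 561 = 307.
x_0 is neither 1 nor 560, so continue squaring.
x_1 = 307^2 mod 561 = 1.
x_1 = 1 but x_0 ≠ ±1, a nontrivial square root of 1 — 205 is a witness and 561 is composite.

yes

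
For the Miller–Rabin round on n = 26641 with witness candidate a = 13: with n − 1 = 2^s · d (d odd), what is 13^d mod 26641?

18381

n − 1 = 26640 = 2^4 · 1665, so s = 4 and d = 1665.
13^1665 mod 26641 = 18381.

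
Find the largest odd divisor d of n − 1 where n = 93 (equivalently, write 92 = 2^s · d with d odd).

23

Halving: 92 → 46 → 23; 23 is odd.
So 92 = 2^2 · 23.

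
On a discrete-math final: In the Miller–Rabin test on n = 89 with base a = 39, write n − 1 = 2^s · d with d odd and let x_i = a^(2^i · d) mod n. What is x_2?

n − 1 = 88 = 2^3 · 11, so s = 3 and d = 11.
x_0 = 39^11 mod 89 = 1.
x_1 = 1^2 mod 89 = 1.
x_2 = 1^2 mod 89 = 1.

1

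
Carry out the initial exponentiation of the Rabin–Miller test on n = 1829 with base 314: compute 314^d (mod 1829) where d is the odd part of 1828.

1628

n − 1 = 1828 = 2^2 · 457, so s = 2 and d = 457.
314^457 mod 1829 = 1628.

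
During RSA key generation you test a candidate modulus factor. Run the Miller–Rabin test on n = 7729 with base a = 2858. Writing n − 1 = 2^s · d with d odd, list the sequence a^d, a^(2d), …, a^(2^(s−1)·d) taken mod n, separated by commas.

3851, 5979, 1816, 5302

n − 1 = 7728 = 2^4 · 483, so s = 4 and d = 483.
x_0 = 2858^483 mod 7729 = 3851.
x_1 = 3851^2 mod 7729 = 5979.
x_2 = 5979^2 mod 7729 = 1816.
x_3 = 1816^2 mod 7729 = 5302.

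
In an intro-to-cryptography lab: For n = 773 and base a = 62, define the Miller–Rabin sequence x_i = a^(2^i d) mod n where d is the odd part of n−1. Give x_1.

n − 1 = 772 = 2^2 · 193, so s = 2 and d = 193.
Repeated squaring mod 773: 62^1 ≡ 62, 62^2 ≡ 752, 62^4 ≡ 441, 62^8 ≡ 458, 62^16 ≡ 281, 62^32 ≡ 115, 62^64 ≡ 84, 62^128 ≡ 99.
193 = 128 + 64 + 1, so 62^193 ≡ 99·84·62 ≡ 1 (mod 773).
x_0 = 1.
x_1 = 1^2 mod 773 = 1.

1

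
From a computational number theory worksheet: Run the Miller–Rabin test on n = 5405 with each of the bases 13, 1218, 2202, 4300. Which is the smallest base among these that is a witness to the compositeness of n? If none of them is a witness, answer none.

n − 1 = 5404 = 2^2 · 1351, so s = 2 and d = 1351.
Base 13: x_0 = 13^1351 mod 5405 = 877. x_0 is neither 1 nor 5404, so continue squaring. x_1 = 877^2 mod 5405 = 1619. Reached i = s−1 = 1 without hitting −1: 13 is a Miller–Rabin witness and 5405 is composite.
Base 1218: x_0 = 1218^1351 mod 5405 = 3357. x_0 is neither 1 nor 5404, so continue squaring. x_1 = 3357^2 mod 5405 = 24. Reached i = s−1 = 1 without hitting −1: 1218 is a Miller–Rabin witness and 5405 is composite.
Base 2202: x_0 = 2202^1351 mod 5405 = 3848. x_0 is neither 1 nor 5404, so continue squaring. x_1 = 3848^2 mod 5405 = 2809. Reached i = s−1 = 1 without hitting −1: 2202 is a Miller–Rabin witness and 5405 is composite.
Base 4300: x_0 = 4300^1351 mod 5405 = 735. x_0 is neither 1 nor 5404, so continue squaring. x_1 = 735^2 mod 5405 = 5130. Reached i = s−1 = 1 without hitting −1: 4300 is a Miller–Rabin witness and 5405 is composite.
The smallest witness among the given bases is 13.

13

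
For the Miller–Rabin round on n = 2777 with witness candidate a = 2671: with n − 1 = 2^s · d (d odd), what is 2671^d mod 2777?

224

n − 1 = 2776 = 2^3 · 347, so s = 3 and d = 347.
2671^347 mod 2777 = 224.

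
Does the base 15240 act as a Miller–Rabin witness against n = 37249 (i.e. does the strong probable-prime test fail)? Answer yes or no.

no

n − 1 = 37248 = 2^7 · 291, so s = 7 and d = 291.
x_0 = 15240^291 mod 37249 = 6026.
x_0 is neither 1 nor 37248, so continue squaring.
x_1 = 6026^2 mod 37249 = 32150.
x_2 = 32150^2 mod 37249 = 37248.
x_2 ≡ −1, so 15240 is not a witness.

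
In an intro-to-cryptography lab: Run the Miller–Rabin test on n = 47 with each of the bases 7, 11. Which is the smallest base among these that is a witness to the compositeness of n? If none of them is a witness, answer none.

n − 1 = 46 = 2^1 · 23, so s = 1 and d = 23.
Base 7: x_0 = 7^23 mod 47 = 1. x_0 = 1, so 7 is not a witness.
Base 11: x_0 = 11^23 mod 47 = 46. x_0 = 46 ≡ −1, so 11 is not a witness.
No listed base is a witness for 47.

none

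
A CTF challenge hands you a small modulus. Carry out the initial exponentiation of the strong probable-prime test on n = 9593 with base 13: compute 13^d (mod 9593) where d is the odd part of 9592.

7550

n − 1 = 9592 = 2^3 · 1199, so s = 3 and d = 1199.
13^1199 mod 9593 = 7550.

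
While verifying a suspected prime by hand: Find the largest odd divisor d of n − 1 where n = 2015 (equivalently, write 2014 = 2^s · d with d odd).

1007

Halving: 2014 → 1007; 1007 is odd.
So 2014 = 2^1 · 1007.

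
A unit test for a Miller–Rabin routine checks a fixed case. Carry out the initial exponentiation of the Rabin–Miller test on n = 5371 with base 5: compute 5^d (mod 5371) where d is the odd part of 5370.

5216

n − 1 = 5370 = 2^1 · 2685, so s = 1 and d = 2685.
5^2685 mod 5371 = 5216.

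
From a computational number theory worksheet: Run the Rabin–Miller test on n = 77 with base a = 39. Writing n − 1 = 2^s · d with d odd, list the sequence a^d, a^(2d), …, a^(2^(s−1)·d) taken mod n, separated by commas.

n − 1 = 76 = 2^2 · 19, so s = 2 and d = 19.
x_0 = 39^19 mod 77 = 46.
x_1 = 46^2 mod 77 = 37.

46, 37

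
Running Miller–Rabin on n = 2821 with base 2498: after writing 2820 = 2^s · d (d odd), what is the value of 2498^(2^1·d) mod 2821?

1520

n − 1 = 2820 = 2^2 · 705, so s = 2 and d = 705.
x_0 = 2498^705 mod 2821 = 993.
x_1 = 993^2 mod 2821 = 1520.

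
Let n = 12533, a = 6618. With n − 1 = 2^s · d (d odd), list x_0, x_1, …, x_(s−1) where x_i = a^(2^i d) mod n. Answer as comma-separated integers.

n − 1 = 12532 = 2^2 · 3133, so s = 2 and d = 3133.
x_0 = 6618^3133 mod 12533 = 1594.
x_1 = 1594^2 mod 12533 = 9170.

1594, 9170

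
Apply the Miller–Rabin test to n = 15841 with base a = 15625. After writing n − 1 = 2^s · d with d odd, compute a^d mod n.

13021

n − 1 = 15840 = 2^5 · 495, so s = 5 and d = 495.
Repeated squaring mod 15841: 15625^1 ≡ 15625, 15625^2 ≡ 14974, 15625^4 ≡ 7162, 15625^8 ≡ 1086, 15625^16 ≡ 7162, 15625^32 ≡ 1086, 15625^64 ≡ 7162, 15625^128 ≡ 1086, 15625^256 ≡ 7162.
495 = 256 + 128 + 64 + 32 + 8 + 4 + 2 + 1, so 15625^495 ≡ 7162·1086·7162·1086·1086·7162·14974·15625 ≡ 13021 (mod 15841).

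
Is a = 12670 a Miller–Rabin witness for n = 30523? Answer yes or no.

yes

n − 1 = 30522 = 2^1 · 15261, so s = 1 and d = 15261.
x_0 = 12670^15261 mod 30523 = 19567.
x_0 ∉ {1, 30522} and s = 1, so 12670 is a Miller–Rabin witness and 30523 is composite.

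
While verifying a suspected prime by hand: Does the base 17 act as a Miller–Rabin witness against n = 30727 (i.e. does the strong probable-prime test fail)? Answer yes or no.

n − 1 = 30726 = 2^1 · 15363, so s = 1 and d = 15363.
x_0 = 17^15363 mod 30727 = 1.
x_0 = 1, so 17 is not a witness.

no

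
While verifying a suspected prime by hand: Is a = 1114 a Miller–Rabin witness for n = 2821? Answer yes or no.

n − 1 = 2820 = 2^2 · 705, so s = 2 and d = 705.
x_0 = 1114^705 mod 2821 = 92.
x_0 is neither 1 nor 2820, so continue squaring.
x_1 = 92^2 mod 2821 = 1.
x_1 = 1 but x_0 ≠ ±1, a nontrivial square root of 1 — 1114 is a witness and 2821 is composite.

yes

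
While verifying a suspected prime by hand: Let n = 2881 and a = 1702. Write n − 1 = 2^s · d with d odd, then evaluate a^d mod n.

n − 1 = 2880 = 2^6 · 45, so s = 6 and d = 45.
By repeated squaring, 1702^45 ≡ 2037 (mod 2881).

2037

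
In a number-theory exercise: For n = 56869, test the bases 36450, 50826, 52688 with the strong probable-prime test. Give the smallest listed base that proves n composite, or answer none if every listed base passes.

n − 1 = 56868 = 2^2 · 14217, so s = 2 and d = 14217.
Base 36450: x_0 = 36450^14217 mod 56869 = 5928. x_0 is neither 1 nor 56868, so continue squaring. x_1 = 5928^2 mod 56869 = 53011. Reached i = s−1 = 1 without hitting −1: 36450 is a Miller–Rabin witness and 56869 is composite.
Base 50826: x_0 = 50826^14217 mod 56869 = 14309. x_0 is neither 1 nor 56868, so continue squaring. x_1 = 14309^2 mod 56869 = 19081. Reached i = s−1 = 1 without hitting −1: 50826 is a Miller–Rabin witness and 56869 is composite.
Base 52688: x_0 = 52688^14217 mod 56869 = 11137. x_0 is neither 1 nor 56868, so continue squaring. x_1 = 11137^2 mod 56869 = 1480. Reached i = s−1 = 1 without hitting −1: 52688 is a Miller–Rabin witness and 56869 is composite.
The smallest witness among the given bases is 36450.

36450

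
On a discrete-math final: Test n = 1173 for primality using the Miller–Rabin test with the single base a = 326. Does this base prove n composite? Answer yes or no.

yes

n − 1 = 1172 = 2^2 · 293, so s = 2 and d = 293.
Repeated squaring mod 1173: 326^1 ≡ 326, 326^2 ≡ 706, 326^4 ≡ 1084, 326^8 ≡ 883, 326^16 ≡ 817, 326^32 ≡ 52, 326^64 ≡ 358, 326^128 ≡ 307, 326^256 ≡ 409.
293 = 256 + 32 + 4 + 1, so 326^293 ≡ 409·52·1084·326 ≡ 974 (mod 1173).
x_0 = 326^293 mod 1173 = 974.
x_0 is neither 1 nor 1172, so continue squaring.
x_1 = 974^2 mod 1173 = 892.
Reached i = s−1 = 1 without hitting −1: 326 is a Miller–Rabin witness and 1173 is composite.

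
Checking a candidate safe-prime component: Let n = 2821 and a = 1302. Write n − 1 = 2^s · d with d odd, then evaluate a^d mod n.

434

n − 1 = 2820 = 2^2 · 705, so s = 2 and d = 705.
Repeated squaring mod 2821: 1302^1 ≡ 1302, 1302^2 ≡ 2604, 1302^4 ≡ 1953, 1302^8 ≡ 217, 1302^16 ≡ 1953, 1302^32 ≡ 217, 1302^64 ≡ 1953, 1302^128 ≡ 217, 1302^256 ≡ 1953, 1302^512 ≡ 217.
705 = 512 + 128 + 64 + 1, so 1302^705 ≡ 217·217·1953·1302 ≡ 434 (mod 2821).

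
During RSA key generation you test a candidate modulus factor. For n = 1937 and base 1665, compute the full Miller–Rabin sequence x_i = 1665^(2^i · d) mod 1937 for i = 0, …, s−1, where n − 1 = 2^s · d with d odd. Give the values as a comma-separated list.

n − 1 = 1936 = 2^4 · 121, so s = 4 and d = 121.
x_0 = 1665^121 mod 1937 = 1444.
x_1 = 1444^2 mod 1937 = 924.
x_2 = 924^2 mod 1937 = 1496.
x_3 = 1496^2 mod 1937 = 781.

1444, 924, 1496, 781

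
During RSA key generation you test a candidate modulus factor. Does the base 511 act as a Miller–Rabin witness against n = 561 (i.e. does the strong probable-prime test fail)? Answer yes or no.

no

n − 1 = 560 = 2^4 · 35, so s = 4 and d = 35.
x_0 = 511^35 mod 561 = 1.
x_0 = 1, so 511 is not a witness.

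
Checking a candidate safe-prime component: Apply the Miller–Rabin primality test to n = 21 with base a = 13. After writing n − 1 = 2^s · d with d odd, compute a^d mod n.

13

n − 1 = 20 = 2^2 · 5, so s = 2 and d = 5.
Repeated squaring mod 21: 13^1 ≡ 13, 13^2 ≡ 1, 13^4 ≡ 1.
5 = 4 + 1, so 13^5 ≡ 1·13 ≡ 13 (mod 21).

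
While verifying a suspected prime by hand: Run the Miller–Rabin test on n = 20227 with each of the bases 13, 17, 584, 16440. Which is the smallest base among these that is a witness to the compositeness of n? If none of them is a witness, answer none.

n − 1 = 20226 = 2^1 · 10113, so s = 1 and d = 10113.
Base 13: x_0 = 13^10113 mod 20227 = 19800. x_0 ∉ {1, 20226} and s = 1, so 13 is a Miller–Rabin witness and 20227 is composite.
Base 17: x_0 = 17^10113 mod 20227 = 1289. x_0 ∉ {1, 20226} and s = 1, so 17 is a Miller–Rabin witness and 20227 is composite.
Base 584: x_0 = 584^10113 mod 20227 = 4600. x_0 ∉ {1, 20226} and s = 1, so 584 is a Miller–Rabin witness and 20227 is composite.
Base 16440: x_0 = 16440^10113 mod 20227 = 12611. x_0 ∉ {1, 20226} and s = 1, so 16440 is a Miller–Rabin witness and 20227 is composite.
The smallest witness among the given bases is 13.

13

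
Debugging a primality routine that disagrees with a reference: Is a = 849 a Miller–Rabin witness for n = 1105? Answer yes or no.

n − 1 = 1104 = 2^4 · 69, so s = 4 and d = 69.
Repeated squaring mod 1105: 849^1 ≡ 849, 849^2 ≡ 341, 849^4 ≡ 256, 849^8 ≡ 341, 849^16 ≡ 256, 849^32 ≡ 341, 849^64 ≡ 256.
69 = 64 + 4 + 1, so 849^69 ≡ 256·256·849 ≡ 1104 (mod 1105).
x_0 = 849^69 mod 1105 = 1104.
x_0 = 1104 ≡ −1, so 849 is not a witness.

no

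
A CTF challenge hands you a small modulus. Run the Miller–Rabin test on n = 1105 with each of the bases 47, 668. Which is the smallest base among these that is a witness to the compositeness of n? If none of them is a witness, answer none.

n − 1 = 1104 = 2^4 · 69, so s = 4 and d = 69.
Base 47: x_0 = 47^69 mod 1105 = 47. x_0 is neither 1 nor 1104, so continue squaring. x_1 = 47^2 mod 1105 = 1104. x_1 ≡ −1, so 47 is not a witness.
Base 668: x_0 = 668^69 mod 1105 = 473. x_0 is neither 1 nor 1104, so continue squaring. x_1 = 473^2 mod 1105 = 519. x_2 = 519^2 mod 1105 = 846. x_3 = 846^2 mod 1105 = 781. Reached i = s−1 = 3 without hitting −1: 668 is a Miller–Rabin witness and 1105 is composite.
The smallest witness among the given bases is 668.

668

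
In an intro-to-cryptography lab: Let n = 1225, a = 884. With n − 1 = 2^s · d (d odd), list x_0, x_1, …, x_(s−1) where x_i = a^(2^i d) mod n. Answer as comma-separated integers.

554, 666, 106

n − 1 = 1224 = 2^3 · 153, so s = 3 and d = 153.
x_0 = 884^153 mod 1225 = 554.
x_1 = 554^2 mod 1225 = 666.
x_2 = 666^2 mod 1225 = 106.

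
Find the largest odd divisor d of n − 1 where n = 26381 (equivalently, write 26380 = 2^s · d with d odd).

6595

Halving: 26380 → 13190 → 6595; 6595 is odd.
So 26380 = 2^2 · 6595.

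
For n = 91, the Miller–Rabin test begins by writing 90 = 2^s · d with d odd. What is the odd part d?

45

Halving: 90 → 45; 45 is odd.
So 90 = 2^1 · 45.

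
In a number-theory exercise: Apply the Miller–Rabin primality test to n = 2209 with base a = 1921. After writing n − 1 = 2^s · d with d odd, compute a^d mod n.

610

n − 1 = 2208 = 2^5 · 69, so s = 5 and d = 69.
1921^69 mod 2209 = 610.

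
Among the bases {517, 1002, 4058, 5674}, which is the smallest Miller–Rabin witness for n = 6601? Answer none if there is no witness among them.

n − 1 = 6600 = 2^3 · 825, so s = 3 and d = 825.
Base 517: x_0 = 517^825 mod 6601 = 6600. x_0 = 6600 ≡ −1, so 517 is not a witness.
Base 1002: x_0 = 1002^825 mod 6601 = 1. x_0 = 1, so 1002 is not a witness.
Base 4058: x_0 = 4058^825 mod 6601 = 6600. x_0 = 6600 ≡ −1, so 4058 is not a witness.
Base 5674: x_0 = 5674^825 mod 6601 = 1. x_0 = 1, so 5674 is not a witness.
No listed base is a witness for 6601.

none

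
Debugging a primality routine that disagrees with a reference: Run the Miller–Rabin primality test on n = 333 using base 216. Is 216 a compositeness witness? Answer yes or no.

yes

n − 1 = 332 = 2^2 · 83, so s = 2 and d = 83.
Repeated squaring mod 333: 216^1 ≡ 216, 216^2 ≡ 36, 216^4 ≡ 297, 216^8 ≡ 297, 216^16 ≡ 297, 216^32 ≡ 297, 216^64 ≡ 297.
83 = 64 + 16 + 2 + 1, so 216^83 ≡ 297·297·36·216 ≡ 117 (mod 333).
x_0 = 216^83 mod 333 = 117.
x_0 is neither 1 nor 332, so continue squaring.
x_1 = 117^2 mod 333 = 36.
Reached i = s−1 = 1 without hitting −1: 216 is a Miller–Rabin witness and 333 is composite.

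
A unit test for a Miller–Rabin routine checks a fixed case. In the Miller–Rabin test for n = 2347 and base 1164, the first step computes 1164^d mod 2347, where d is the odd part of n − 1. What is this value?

1

n − 1 = 2346 = 2^1 · 1173, so s = 1 and d = 1173.
Repeated squaring mod 2347: 1164^1 ≡ 1164, 1164^2 ≡ 677, 1164^4 ≡ 664, 1164^8 ≡ 2007, 1164^16 ≡ 597, 1164^32 ≡ 2012, 1164^64 ≡ 1916, 1164^128 ≡ 348, 1164^256 ≡ 1407, 1164^512 ≡ 1128, 1164^1024 ≡ 310.
1173 = 1024 + 128 + 16 + 4 + 1, so 1164^1173 ≡ 310·348·597·664·1164 ≡ 1 (mod 2347).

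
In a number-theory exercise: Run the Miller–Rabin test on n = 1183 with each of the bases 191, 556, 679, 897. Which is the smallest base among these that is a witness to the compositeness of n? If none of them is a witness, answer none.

556

n − 1 = 1182 = 2^1 · 591, so s = 1 and d = 591.
Base 191: x_0 = 191^591 mod 1183 = 1. x_0 = 1, so 191 is not a witness.
Base 556: x_0 = 556^591 mod 1183 = 727. x_0 ∉ {1, 1182} and s = 1, so 556 is a Miller–Rabin witness and 1183 is composite.
Base 679: x_0 = 679^591 mod 1183 = 560. x_0 ∉ {1, 1182} and s = 1, so 679 is a Miller–Rabin witness and 1183 is composite.
Base 897: x_0 = 897^591 mod 1183 = 169. x_0 ∉ {1, 1182} and s = 1, so 897 is a Miller–Rabin witness and 1183 is composite.
The smallest witness among the given bases is 556.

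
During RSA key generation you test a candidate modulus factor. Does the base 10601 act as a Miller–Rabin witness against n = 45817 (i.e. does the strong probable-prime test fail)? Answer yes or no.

no

n − 1 = 45816 = 2^3 · 5727, so s = 3 and d = 5727.
x_0 = 10601^5727 mod 45817 = 8903.
x_0 is neither 1 nor 45816, so continue squaring.
x_1 = 8903^2 mod 45817 = 45816.
x_1 ≡ −1, so 10601 is not a witness.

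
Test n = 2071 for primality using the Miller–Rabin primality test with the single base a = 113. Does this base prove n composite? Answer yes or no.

n − 1 = 2070 = 2^1 · 1035, so s = 1 and d = 1035.
x_0 = 113^1035 mod 2071 = 2070.
x_0 = 2070 ≡ −1, so 113 is not a witness.

no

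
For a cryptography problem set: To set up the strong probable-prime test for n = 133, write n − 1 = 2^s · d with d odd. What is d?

33

Halving: 132 → 66 → 33; 33 is odd.
So 132 = 2^2 · 33.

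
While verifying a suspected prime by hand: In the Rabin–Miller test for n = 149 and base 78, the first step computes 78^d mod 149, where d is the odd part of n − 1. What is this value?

105

n − 1 = 148 = 2^2 · 37, so s = 2 and d = 37.
78^37 mod 149 = 105.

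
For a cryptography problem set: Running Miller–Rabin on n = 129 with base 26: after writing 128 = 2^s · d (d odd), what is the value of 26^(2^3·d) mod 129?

10

n − 1 = 128 = 2^7 · 1, so s = 7 and d = 1.
x_0 = 26^1 mod 129 = 26.
x_1 = 26^2 mod 129 = 31.
x_2 = 31^2 mod 129 = 58.
x_3 = 58^2 mod 129 = 10.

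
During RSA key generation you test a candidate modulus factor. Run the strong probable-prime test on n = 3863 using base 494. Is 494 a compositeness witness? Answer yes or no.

n − 1 = 3862 = 2^1 · 1931, so s = 1 and d = 1931.
x_0 = 494^1931 mod 3863 = 1.
x_0 = 1, so 494 is not a witness.

no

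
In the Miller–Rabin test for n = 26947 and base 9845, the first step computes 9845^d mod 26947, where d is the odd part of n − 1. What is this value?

26946

n − 1 = 26946 = 2^1 · 13473, so s = 1 and d = 13473.
9845^13473 mod 26947 = 26946.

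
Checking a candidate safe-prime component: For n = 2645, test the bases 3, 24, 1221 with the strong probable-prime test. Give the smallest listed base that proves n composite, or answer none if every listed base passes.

n − 1 = 2644 = 2^2 · 661, so s = 2 and d = 661.
Base 3: x_0 = 3^661 mod 2645 = 808. x_0 is neither 1 nor 2644, so continue squaring. x_1 = 808^2 mod 2645 = 2194. Reached i = s−1 = 1 without hitting −1: 3 is a Miller–Rabin witness and 2645 is composite.
Base 24: x_0 = 24^661 mod 2645 = 1979. x_0 is neither 1 nor 2644, so continue squaring. x_1 = 1979^2 mod 2645 = 1841. Reached i = s−1 = 1 without hitting −1: 24 is a Miller–Rabin witness and 2645 is composite.
Base 1221: x_0 = 1221^661 mod 2645 = 1336. x_0 is neither 1 nor 2644, so continue squaring. x_1 = 1336^2 mod 2645 = 2166. Reached i = s−1 = 1 without hitting −1: 1221 is a Miller–Rabin witness and 2645 is composite.
The smallest witness among the given bases is 3.

3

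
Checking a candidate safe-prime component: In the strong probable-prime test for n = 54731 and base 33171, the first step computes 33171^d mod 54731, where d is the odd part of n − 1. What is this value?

38022

n − 1 = 54730 = 2^1 · 27365, so s = 1 and d = 27365.
33171^27365 mod 54731 = 38022.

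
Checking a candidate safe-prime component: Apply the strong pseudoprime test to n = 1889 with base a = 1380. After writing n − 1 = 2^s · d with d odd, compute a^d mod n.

n − 1 = 1888 = 2^5 · 59, so s = 5 and d = 59.
1380^59 mod 1889 = 816.

816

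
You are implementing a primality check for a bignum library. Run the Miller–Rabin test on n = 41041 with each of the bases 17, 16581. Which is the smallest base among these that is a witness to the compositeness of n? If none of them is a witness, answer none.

n − 1 = 41040 = 2^4 · 2565, so s = 4 and d = 2565.
Base 17: x_0 = 17^2565 mod 41041 = 33032. x_0 is neither 1 nor 41040, so continue squaring. x_1 = 33032^2 mod 41041 = 38039. x_2 = 38039^2 mod 41041 = 24025. x_3 = 24025^2 mod 41041 = 1. x_3 = 1 but x_2 ≠ ±1, a nontrivial square root of 1 — 17 is a witness and 41041 is composite.
Base 16581: x_0 = 16581^2565 mod 41041 = 27292. x_0 is neither 1 nor 41040, so continue squaring. x_1 = 27292^2 mod 41041 = 155. x_2 = 155^2 mod 41041 = 24025. x_3 = 24025^2 mod 41041 = 1. x_3 = 1 but x_2 ≠ ±1, a nontrivial square root of 1 — 16581 is a witness and 41041 is composite.
The smallest witness among the given bases is 17.

17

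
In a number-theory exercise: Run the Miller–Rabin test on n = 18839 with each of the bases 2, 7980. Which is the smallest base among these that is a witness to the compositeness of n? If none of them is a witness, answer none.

none

n − 1 = 18838 = 2^1 · 9419, so s = 1 and d = 9419.
Base 2: x_0 = 2^9419 mod 18839 = 1. x_0 = 1, so 2 is not a witness.
Base 7980: x_0 = 7980^9419 mod 18839 = 18838. x_0 = 18838 ≡ −1, so 7980 is not a witness.
No listed base is a witness for 18839.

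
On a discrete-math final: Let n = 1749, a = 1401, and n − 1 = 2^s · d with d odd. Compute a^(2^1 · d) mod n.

1059

n − 1 = 1748 = 2^2 · 437, so s = 2 and d = 437.
Repeated squaring mod 1749: 1401^1 ≡ 1401, 1401^2 ≡ 423, 1401^4 ≡ 531, 1401^8 ≡ 372, 1401^16 ≡ 213, 1401^32 ≡ 1644, 1401^64 ≡ 531, 1401^128 ≡ 372, 1401^256 ≡ 213.
437 = 256 + 128 + 32 + 16 + 4 + 1, so 1401^437 ≡ 213·372·1644·213·531·1401 ≡ 1083 (mod 1749).
x_0 = 1083.
x_1 = 1083^2 mod 1749 = 1059.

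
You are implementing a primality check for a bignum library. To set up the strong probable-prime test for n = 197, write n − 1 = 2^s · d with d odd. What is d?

Halving: 196 → 98 → 49; 49 is odd.
So 196 = 2^2 · 49.

49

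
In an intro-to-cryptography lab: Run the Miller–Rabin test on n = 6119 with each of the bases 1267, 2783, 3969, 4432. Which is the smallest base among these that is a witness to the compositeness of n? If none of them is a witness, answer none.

none

n − 1 = 6118 = 2^1 · 3059, so s = 1 and d = 3059.
Base 1267: x_0 = 1267^3059 mod 6119 = 1. x_0 = 1, so 1267 is not a witness.
Base 2783: x_0 = 2783^3059 mod 6119 = 6118. x_0 = 6118 ≡ −1, so 2783 is not a witness.
Base 3969: x_0 = 3969^3059 mod 6119 = 1. x_0 = 1, so 3969 is not a witness.
Base 4432: x_0 = 4432^3059 mod 6119 = 1. x_0 = 1, so 4432 is not a witness.
No listed base is a witness for 6119.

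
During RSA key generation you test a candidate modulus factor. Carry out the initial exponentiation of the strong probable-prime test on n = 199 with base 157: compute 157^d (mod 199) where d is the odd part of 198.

n − 1 = 198 = 2^1 · 99, so s = 1 and d = 99.
157^99 mod 199 = 1.

1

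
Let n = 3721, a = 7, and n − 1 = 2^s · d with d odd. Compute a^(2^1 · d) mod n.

n − 1 = 3720 = 2^3 · 465, so s = 3 and d = 465.
x_0 = 7^465 mod 3721 = 3405.
x_1 = 3405^2 mod 3721 = 3110.

3110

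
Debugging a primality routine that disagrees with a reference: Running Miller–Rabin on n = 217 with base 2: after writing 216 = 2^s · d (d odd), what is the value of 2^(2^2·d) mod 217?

n − 1 = 216 = 2^3 · 27, so s = 3 and d = 27.
x_0 = 2^27 mod 217 = 190.
x_1 = 190^2 mod 217 = 78.
x_2 = 78^2 mod 217 = 8.

8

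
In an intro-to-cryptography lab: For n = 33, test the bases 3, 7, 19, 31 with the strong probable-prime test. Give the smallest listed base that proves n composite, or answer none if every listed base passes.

n − 1 = 32 = 2^5 · 1, so s = 5 and d = 1.
Base 3: x_0 = 3^1 mod 33 = 3. x_0 is neither 1 nor 32, so continue squaring. x_1 = 3^2 mod 33 = 9. x_2 = 9^2 mod 33 = 15. x_3 = 15^2 mod 33 = 27. x_4 = 27^2 mod 33 = 3. Reached i = s−1 = 4 without hitting −1: 3 is a Miller–Rabin witness and 33 is composite.
Base 7: x_0 = 7^1 mod 33 = 7. x_0 is neither 1 nor 32, so continue squaring. x_1 = 7^2 mod 33 = 16. x_2 = 16^2 mod 33 = 25. x_3 = 25^2 mod 33 = 31. x_4 = 31^2 mod 33 = 4. Reached i = s−1 = 4 without hitting −1: 7 is a Miller–Rabin witness and 33 is composite.
Base 19: x_0 = 19^1 mod 33 = 19. x_0 is neither 1 nor 32, so continue squaring. x_1 = 19^2 mod 33 = 31. x_2 = 31^2 mod 33 = 4. x_3 = 4^2 mod 33 = 16. x_4 = 16^2 mod 33 = 25. Reached i = s−1 = 4 without hitting −1: 19 is a Miller–Rabin witness and 33 is composite.
Base 31: x_0 = 31^1 mod 33 = 31. x_0 is neither 1 nor 32, so continue squaring. x_1 = 31^2 mod 33 = 4. x_2 = 4^2 mod 33 = 16. x_3 = 16^2 mod 33 = 25. x_4 = 25^2 mod 33 = 31. Reached i = s−1 = 4 without hitting −1: 31 is a Miller–Rabin witness and 33 is composite.
The smallest witness among the given bases is 3.

3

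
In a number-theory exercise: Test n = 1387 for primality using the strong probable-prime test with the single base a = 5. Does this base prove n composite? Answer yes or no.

yes

n − 1 = 1386 = 2^1 · 693, so s = 1 and d = 693.
x_0 = 5^693 mod 1387 = 647.
x_0 ∉ {1, 1386} and s = 1, so 5 is a Miller–Rabin witness and 1387 is composite.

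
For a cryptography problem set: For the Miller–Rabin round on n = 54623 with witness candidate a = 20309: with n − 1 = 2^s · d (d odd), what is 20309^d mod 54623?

1

n − 1 = 54622 = 2^1 · 27311, so s = 1 and d = 27311.
20309^27311 mod 54623 = 1.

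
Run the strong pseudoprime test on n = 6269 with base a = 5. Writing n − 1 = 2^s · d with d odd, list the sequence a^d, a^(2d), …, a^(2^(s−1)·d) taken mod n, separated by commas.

n − 1 = 6268 = 2^2 · 1567, so s = 2 and d = 1567.
x_0 = 5^1567 mod 6269 = 1.
x_1 = 1^2 mod 6269 = 1.

1, 1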